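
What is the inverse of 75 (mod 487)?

13

487 = 6*75 + 37
75 = 2*37 + 1
37 = 37*1 + 0
gcd(75, 487) = 1, so the inverse exists.
Back-substitute for 1:
1 = 1*75 − 2*37
  = −2*487 + 13*75
So 75⁻¹ ≡ 13 (mod 487).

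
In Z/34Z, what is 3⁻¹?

34 = 11*3 + 1
3 = 3*1 + 0
gcd(3, 34) = 1, so the inverse exists.
Back-substitute for 1:
1 = 1*34 − 11*3
So 3⁻¹ ≡ −11 ≡ 23 (mod 34).

23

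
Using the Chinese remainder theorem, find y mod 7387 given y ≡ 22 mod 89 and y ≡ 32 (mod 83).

89⁻¹ mod 83: 89*14 ≡ 1 (mod 83), so 89⁻¹ ≡ 14.
y = 22 + 89*((32 − 22)*14 mod 83) = 22 + 89*57 = 5095.

5095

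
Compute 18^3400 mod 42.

By square-and-multiply:
3400 in binary is 110101001000, i.e. 3400 = 2048 + 1024 + 256 + 64 + 8.
18^1 ≡ 18 (mod 42)
18^2 ≡ 18^2 = 324 ≡ 30 (mod 42)
18^4 ≡ 30^2 = 900 ≡ 18 (mod 42)
18^8 ≡ 18^2 = 324 ≡ 30 (mod 42)
18^16 ≡ 30^2 = 900 ≡ 18 (mod 42)
18^32 ≡ 18^2 = 324 ≡ 30 (mod 42)
18^64 ≡ 30^2 = 900 ≡ 18 (mod 42)
18^128 ≡ 18^2 = 324 ≡ 30 (mod 42)
18^256 ≡ 30^2 = 900 ≡ 18 (mod 42)
18^512 ≡ 18^2 = 324 ≡ 30 (mod 42)
18^1024 ≡ 30^2 = 900 ≡ 18 (mod 42)
18^2048 ≡ 18^2 = 324 ≡ 30 (mod 42)
18^3400 = 18^2048 × 18^1024 × 18^256 × 18^64 × 18^8 ≡ 30 × 18 × 18 × 18 × 30 (mod 42).
Accumulate the product:
30 × 18 = 540 ≡ 36
36 × 18 = 648 ≡ 18
18 × 18 = 324 ≡ 30
30 × 30 = 900 ≡ 18

18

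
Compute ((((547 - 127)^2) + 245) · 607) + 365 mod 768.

547 - 127 = 420
(420)^2 ≡ 528 (mod 768)
528 + 245 = 773 ≡ 5 (mod 768)
5 · 607 = 3035 ≡ 731 (mod 768)
731 + 365 = 1096 ≡ 328 (mod 768)

328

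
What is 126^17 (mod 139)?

Compute successive squares:
126^1 ≡ 126 (mod 139)
126^2 ≡ 126^2 = 15876 ≡ 30 (mod 139)
126^4 ≡ 30^2 = 900 ≡ 66 (mod 139)
126^8 ≡ 66^2 = 4356 ≡ 47 (mod 139)
126^16 ≡ 47^2 = 2209 ≡ 124 (mod 139)
126^17 = 126^16 × 126^1 ≡ 124 × 126 (mod 139).
124 × 126 = 15624 ≡ 56 (mod 139).

56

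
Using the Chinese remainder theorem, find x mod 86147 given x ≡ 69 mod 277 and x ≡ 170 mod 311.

67657

277⁻¹ mod 311: 277×64 ≡ 1 (mod 311), so 277⁻¹ ≡ 64.
x = 69 + 277×((170 − 69)×64 mod 311) = 69 + 277×244 = 67657.
Check: 67657 mod 277 = 69, 67657 mod 311 = 170. ✓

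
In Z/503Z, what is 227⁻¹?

195

Run the extended Euclidean algorithm:
503 = 2×227 + 49
227 = 4×49 + 31
49 = 1×31 + 18
31 = 1×18 + 13
18 = 1×13 + 5
13 = 2×5 + 3
5 = 1×3 + 2
3 = 1×2 + 1
2 = 2×1 + 0
gcd(227, 503) = 1, so the inverse exists.
Bézout: 1 = −88×503 + 195×227.
So 227⁻¹ ≡ 195 (mod 503).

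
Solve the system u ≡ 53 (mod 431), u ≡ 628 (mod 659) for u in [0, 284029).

254343

431⁻¹ mod 659: 431*448 ≡ 1 (mod 659), so 431⁻¹ ≡ 448.
u = 53 + 431*((628 − 53)*448 mod 659) = 53 + 431*590 = 254343.
Check: 254343 mod 431 = 53, 254343 mod 659 = 628. ✓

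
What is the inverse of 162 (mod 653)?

391

653 = 4*162 + 5
162 = 32*5 + 2
5 = 2*2 + 1
2 = 2*1 + 0
gcd(162, 653) = 1, so the inverse exists.
Back-substitute for 1:
1 = 1*5 − 2*2
  = −2*162 + 65*5
  = 65*653 − 262*162
So 162⁻¹ ≡ −262 ≡ 391 (mod 653).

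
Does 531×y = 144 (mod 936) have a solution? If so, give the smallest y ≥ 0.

32

gcd(531, 936) = 9, and 9 | 144, so solutions exist.
Divide through by 9: 59×y ≡ 16 mod 104.
59⁻¹ ≡ 67 (mod 104).
y ≡ 67×16 ≡ 32 (mod 104).
The smallest non-negative solution is y = 32.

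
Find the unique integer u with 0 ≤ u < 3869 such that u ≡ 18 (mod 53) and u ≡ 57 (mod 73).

495

53⁻¹ mod 73: 53*62 ≡ 1 (mod 73), so 53⁻¹ ≡ 62.
u = 18 + 53*((57 − 18)*62 mod 73) = 18 + 53*9 = 495.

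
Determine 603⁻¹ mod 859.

859 = 1×603 + 256
603 = 2×256 + 91
256 = 2×91 + 74
91 = 1×74 + 17
74 = 4×17 + 6
17 = 2×6 + 5
6 = 1×5 + 1
5 = 5×1 + 0
gcd(603, 859) = 1, so the inverse exists.
Bézout: 1 = 106×859 − 151×603.
So 603⁻¹ ≡ −151 ≡ 708 (mod 859).

708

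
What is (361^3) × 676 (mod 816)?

(361)^3 ≡ 217 (mod 816)
217 × 676 = 146692 ≡ 628 (mod 816)

628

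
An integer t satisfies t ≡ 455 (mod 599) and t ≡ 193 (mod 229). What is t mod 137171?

599⁻¹ mod 229: 599·13 ≡ 1 (mod 229), so 599⁻¹ ≡ 13.
t = 455 + 599·((193 − 455)·13 mod 229) = 455 + 599·29 = 17826.
Check: 17826 mod 599 = 455, 17826 mod 229 = 193. ✓

17826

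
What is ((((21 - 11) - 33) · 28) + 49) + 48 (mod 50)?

3

21 - 11 = 10
10 - 33 = -23 ≡ 27 (mod 50)
27 · 28 = 756 ≡ 6 (mod 50)
6 + 49 = 55 ≡ 5 (mod 50)
5 + 48 = 53 ≡ 3 (mod 50)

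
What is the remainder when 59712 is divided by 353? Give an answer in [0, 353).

55

59712 = 169×353 + 55, so 59712 ≡ 55 (mod 353).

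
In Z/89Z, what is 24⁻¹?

89 = 3*24 + 17
24 = 1*17 + 7
17 = 2*7 + 3
7 = 2*3 + 1
3 = 3*1 + 0
gcd(24, 89) = 1, so the inverse exists.
Bézout: 1 = −7*89 + 26*24.
So 24⁻¹ ≡ 26 (mod 89).

26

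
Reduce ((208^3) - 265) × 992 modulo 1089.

(208)^3 ≡ 505 (mod 1089)
505 - 265 = 240
240 × 992 = 238080 ≡ 678 (mod 1089)

678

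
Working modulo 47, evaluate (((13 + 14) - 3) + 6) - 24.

6

13 + 14 = 27
27 - 3 = 24
24 + 6 = 30
30 - 24 = 6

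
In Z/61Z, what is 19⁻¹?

45

By the extended Euclidean algorithm:
61 = 3·19 + 4
19 = 4·4 + 3
4 = 1·3 + 1
3 = 3·1 + 0
gcd(19, 61) = 1, so the inverse exists.
Back-substitute for 1:
1 = 1·4 − 1·3
  = −1·19 + 5·4
  = 5·61 − 16·19
So 19⁻¹ ≡ −16 ≡ 45 (mod 61).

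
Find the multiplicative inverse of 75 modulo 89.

By the extended Euclidean algorithm:
89 = 1×75 + 14
75 = 5×14 + 5
14 = 2×5 + 4
5 = 1×4 + 1
4 = 4×1 + 0
gcd(75, 89) = 1, so the inverse exists.
Bézout: 1 = −16×89 + 19×75.
So 75⁻¹ ≡ 19 (mod 89).

19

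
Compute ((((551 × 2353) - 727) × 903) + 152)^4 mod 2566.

2208

551 × 2353 = 1296503 ≡ 673 (mod 2566)
673 - 727 = -54 ≡ 2512 (mod 2566)
2512 × 903 = 2268336 ≡ 2558 (mod 2566)
2558 + 152 = 2710 ≡ 144 (mod 2566)
(144)^4 ≡ 2208 (mod 2566)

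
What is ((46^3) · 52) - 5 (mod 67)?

19

(46)^3 ≡ 52 (mod 67)
52 · 52 = 2704 ≡ 24 (mod 67)
24 - 5 = 19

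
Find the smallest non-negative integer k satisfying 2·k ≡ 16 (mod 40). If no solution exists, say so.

gcd(2, 40) = 2, and 2 | 16, so solutions exist.
Divide through by 2: 1·k ≡ 8 (mod 20).
1⁻¹ ≡ 1 (mod 20).
k ≡ 1·8 ≡ 8 (mod 20).
The smallest non-negative solution is k = 8.

8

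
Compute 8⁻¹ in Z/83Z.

Apply the Euclidean algorithm and back-substitute:
83 = 10·8 + 3
8 = 2·3 + 2
3 = 1·2 + 1
2 = 2·1 + 0
gcd(8, 83) = 1, so the inverse exists.
Back-substitute for 1:
1 = 1·3 − 1·2
  = −1·8 + 3·3
  = 3·83 − 31·8
So 8⁻¹ ≡ −31 ≡ 52 (mod 83).

52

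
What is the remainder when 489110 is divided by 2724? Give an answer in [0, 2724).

1514

489110 = 179×2724 + 1514, so 489110 ≡ 1514 (mod 2724).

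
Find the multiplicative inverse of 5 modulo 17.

7

17 = 3*5 + 2
5 = 2*2 + 1
2 = 2*1 + 0
gcd(5, 17) = 1, so the inverse exists.
Back-substitute for 1:
1 = 1*5 − 2*2
  = −2*17 + 7*5
So 5⁻¹ ≡ 7 (mod 17).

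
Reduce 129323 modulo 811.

374

129323 = 159*811 + 374, so 129323 ≡ 374 (mod 811).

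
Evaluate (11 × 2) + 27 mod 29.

11 × 2 = 22
22 + 27 = 49 ≡ 20 (mod 29)

20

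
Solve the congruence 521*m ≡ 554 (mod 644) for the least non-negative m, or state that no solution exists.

gcd(521, 644) = 1, so a unique solution mod 644 exists.
521⁻¹ ≡ 89 (mod 644).
m ≡ 89*554 ≡ 362 (mod 644).

362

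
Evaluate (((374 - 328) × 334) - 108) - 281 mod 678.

59

374 - 328 = 46
46 × 334 = 15364 ≡ 448 (mod 678)
448 - 108 = 340
340 - 281 = 59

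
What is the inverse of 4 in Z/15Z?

Run the extended Euclidean algorithm:
15 = 3*4 + 3
4 = 1*3 + 1
3 = 3*1 + 0
gcd(4, 15) = 1, so the inverse exists.
Bézout: 1 = −1*15 + 4*4.
So 4⁻¹ ≡ 4 (mod 15).

4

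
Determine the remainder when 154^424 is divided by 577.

424 in binary is 110101000, i.e. 424 = 256 + 128 + 32 + 8.
154^1 ≡ 154 (mod 577)
154^2 ≡ 154^2 = 23716 ≡ 59 (mod 577)
154^4 ≡ 59^2 = 3481 ≡ 19 (mod 577)
154^8 ≡ 19^2 = 361 (mod 577)
154^16 ≡ 361^2 = 130321 ≡ 496 (mod 577)
154^32 ≡ 496^2 = 246016 ≡ 214 (mod 577)
154^64 ≡ 214^2 = 45796 ≡ 213 (mod 577)
154^128 ≡ 213^2 = 45369 ≡ 363 (mod 577)
154^256 ≡ 363^2 = 131769 ≡ 213 (mod 577)
154^424 = 154^256 · 154^128 · 154^32 · 154^8 ≡ 213 · 363 · 214 · 361 (mod 577).
Accumulate the product:
213 · 363 = 77319 ≡ 1
1 · 214 = 214
214 · 361 = 77254 ≡ 513

513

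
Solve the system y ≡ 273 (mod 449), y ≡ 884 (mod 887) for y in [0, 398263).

449⁻¹ mod 887: 449×484 ≡ 1 (mod 887), so 449⁻¹ ≡ 484.
y = 273 + 449×((884 − 273)×484 mod 887) = 273 + 449×353 = 158770.
Check: 158770 mod 449 = 273, 158770 mod 887 = 884. ✓

158770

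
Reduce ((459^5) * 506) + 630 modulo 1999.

(459)^5 ≡ 219 (mod 1999)
219 * 506 = 110814 ≡ 869 (mod 1999)
869 + 630 = 1499

1499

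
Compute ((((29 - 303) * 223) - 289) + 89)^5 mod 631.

29 - 303 = -274 ≡ 357 (mod 631)
357 * 223 = 79611 ≡ 105 (mod 631)
105 - 289 = -184 ≡ 447 (mod 631)
447 + 89 = 536
(536)^5 ≡ 388 (mod 631)

388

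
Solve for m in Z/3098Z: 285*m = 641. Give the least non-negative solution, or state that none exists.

2535

gcd(285, 3098) = 1, so a unique solution mod 3098 exists.
285⁻¹ ≡ 2261 (mod 3098).
m ≡ 2261*641 ≡ 2535 (mod 3098).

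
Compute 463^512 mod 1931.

463^1 ≡ 463 (mod 1931)
463^2 ≡ 463^2 = 214369 ≡ 28 (mod 1931)
463^4 ≡ 28^2 = 784 (mod 1931)
463^8 ≡ 784^2 = 614656 ≡ 598 (mod 1931)
463^16 ≡ 598^2 = 357604 ≡ 369 (mod 1931)
463^32 ≡ 369^2 = 136161 ≡ 991 (mod 1931)
463^64 ≡ 991^2 = 982081 ≡ 1133 (mod 1931)
463^128 ≡ 1133^2 = 1283689 ≡ 1505 (mod 1931)
463^256 ≡ 1505^2 = 2265025 ≡ 1893 (mod 1931)
463^512 ≡ 1893^2 = 3583449 ≡ 1444 (mod 1931)
So 463^512 ≡ 1444 (mod 1931).

1444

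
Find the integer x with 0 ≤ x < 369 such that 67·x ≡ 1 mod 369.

358

Run the extended Euclidean algorithm:
369 = 5*67 + 34
67 = 1*34 + 33
34 = 1*33 + 1
33 = 33*1 + 0
gcd(67, 369) = 1, so the inverse exists.
Bézout: 1 = 2*369 − 11*67.
So 67⁻¹ ≡ −11 ≡ 358 (mod 369).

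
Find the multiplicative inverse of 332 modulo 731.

240

Run the extended Euclidean algorithm:
731 = 2×332 + 67
332 = 4×67 + 64
67 = 1×64 + 3
64 = 21×3 + 1
3 = 3×1 + 0
gcd(332, 731) = 1, so the inverse exists.
Back-substitute for 1:
1 = 1×64 − 21×3
  = −21×67 + 22×64
  = 22×332 − 109×67
  = −109×731 + 240×332
So 332⁻¹ ≡ 240 (mod 731).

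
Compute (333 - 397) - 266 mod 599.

333 - 397 = -64 ≡ 535 (mod 599)
535 - 266 = 269

269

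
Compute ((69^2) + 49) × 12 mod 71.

68

(69)^2 ≡ 4 (mod 71)
4 + 49 = 53
53 × 12 = 636 ≡ 68 (mod 71)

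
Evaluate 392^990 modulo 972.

990 in binary is 1111011110, i.e. 990 = 512 + 256 + 128 + 64 + 16 + 8 + 4 + 2.
392^1 ≡ 392 (mod 972)
392^2 ≡ 392^2 = 153664 ≡ 88 (mod 972)
392^4 ≡ 88^2 = 7744 ≡ 940 (mod 972)
392^8 ≡ 940^2 = 883600 ≡ 52 (mod 972)
392^16 ≡ 52^2 = 2704 ≡ 760 (mod 972)
392^32 ≡ 760^2 = 577600 ≡ 232 (mod 972)
392^64 ≡ 232^2 = 53824 ≡ 364 (mod 972)
392^128 ≡ 364^2 = 132496 ≡ 304 (mod 972)
392^256 ≡ 304^2 = 92416 ≡ 76 (mod 972)
392^512 ≡ 76^2 = 5776 ≡ 916 (mod 972)
392^990 = 392^512 × 392^256 × 392^128 × 392^64 × 392^16 × 392^8 × 392^4 × 392^2 ≡ 916 × 76 × 304 × 364 × 760 × 52 × 940 × 88 (mod 972).
Accumulate the product:
916 × 76 = 69616 ≡ 604
604 × 304 = 183616 ≡ 880
880 × 364 = 320320 ≡ 532
532 × 760 = 404320 ≡ 940
940 × 52 = 48880 ≡ 280
280 × 940 = 263200 ≡ 760
760 × 88 = 66880 ≡ 784

784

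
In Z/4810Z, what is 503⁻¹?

4657

4810 = 9*503 + 283
503 = 1*283 + 220
283 = 1*220 + 63
220 = 3*63 + 31
63 = 2*31 + 1
31 = 31*1 + 0
gcd(503, 4810) = 1, so the inverse exists.
Bézout: 1 = 16*4810 − 153*503.
So 503⁻¹ ≡ −153 ≡ 4657 (mod 4810).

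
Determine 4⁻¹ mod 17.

13

17 = 4×4 + 1
4 = 4×1 + 0
gcd(4, 17) = 1, so the inverse exists.
Bézout: 1 = 1×17 − 4×4.
So 4⁻¹ ≡ −4 ≡ 13 (mod 17).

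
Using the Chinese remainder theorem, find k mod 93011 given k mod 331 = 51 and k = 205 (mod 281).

331⁻¹ mod 281: 331*163 ≡ 1 (mod 281), so 331⁻¹ ≡ 163.
k = 51 + 331*((205 − 51)*163 mod 281) = 51 + 331*93 = 30834.

30834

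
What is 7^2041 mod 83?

Compute successive squares:
2041 in binary is 11111111001, i.e. 2041 = 1024 + 512 + 256 + 128 + 64 + 32 + 16 + 8 + 1.
7^1 ≡ 7 (mod 83)
7^2 ≡ 7^2 = 49 (mod 83)
7^4 ≡ 49^2 = 2401 ≡ 77 (mod 83)
7^8 ≡ 77^2 = 5929 ≡ 36 (mod 83)
7^16 ≡ 36^2 = 1296 ≡ 51 (mod 83)
7^32 ≡ 51^2 = 2601 ≡ 28 (mod 83)
7^64 ≡ 28^2 = 784 ≡ 37 (mod 83)
7^128 ≡ 37^2 = 1369 ≡ 41 (mod 83)
7^256 ≡ 41^2 = 1681 ≡ 21 (mod 83)
7^512 ≡ 21^2 = 441 ≡ 26 (mod 83)
7^1024 ≡ 26^2 = 676 ≡ 12 (mod 83)
7^2041 = 7^1024 · 7^512 · 7^256 · 7^128 · 7^64 · 7^32 · 7^16 · 7^8 · 7^1 ≡ 12 · 26 · 21 · 41 · 37 · 28 · 51 · 36 · 7 (mod 83).
Accumulate the product:
12 · 26 = 312 ≡ 63
63 · 21 = 1323 ≡ 78
78 · 41 = 3198 ≡ 44
44 · 37 = 1628 ≡ 51
51 · 28 = 1428 ≡ 17
17 · 51 = 867 ≡ 37
37 · 36 = 1332 ≡ 4
4 · 7 = 28

28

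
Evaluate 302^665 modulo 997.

302^1 ≡ 302 (mod 997)
302^2 ≡ 302^2 = 91204 ≡ 477 (mod 997)
302^4 ≡ 477^2 = 227529 ≡ 213 (mod 997)
302^8 ≡ 213^2 = 45369 ≡ 504 (mod 997)
302^16 ≡ 504^2 = 254016 ≡ 778 (mod 997)
302^32 ≡ 778^2 = 605284 ≡ 105 (mod 997)
302^64 ≡ 105^2 = 11025 ≡ 58 (mod 997)
302^128 ≡ 58^2 = 3364 ≡ 373 (mod 997)
302^256 ≡ 373^2 = 139129 ≡ 546 (mod 997)
302^512 ≡ 546^2 = 298116 ≡ 13 (mod 997)
302^665 = 302^512 · 302^128 · 302^16 · 302^8 · 302^1 ≡ 13 · 373 · 778 · 504 · 302 (mod 997).
Accumulate the product:
13 · 373 = 4849 ≡ 861
861 · 778 = 669858 ≡ 871
871 · 504 = 438984 ≡ 304
304 · 302 = 91808 ≡ 84

84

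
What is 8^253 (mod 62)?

16

253 in binary is 11111101, i.e. 253 = 128 + 64 + 32 + 16 + 8 + 4 + 1.
8^1 ≡ 8 (mod 62)
8^2 ≡ 8^2 = 64 ≡ 2 (mod 62)
8^4 ≡ 2^2 = 4 (mod 62)
8^8 ≡ 4^2 = 16 (mod 62)
8^16 ≡ 16^2 = 256 ≡ 8 (mod 62)
8^32 ≡ 8^2 = 64 ≡ 2 (mod 62)
8^64 ≡ 2^2 = 4 (mod 62)
8^128 ≡ 4^2 = 16 (mod 62)
8^253 = 8^128 · 8^64 · 8^32 · 8^16 · 8^8 · 8^4 · 8^1 ≡ 16 · 4 · 2 · 8 · 16 · 4 · 8 (mod 62).
Accumulate the product:
16 · 4 = 64 ≡ 2
2 · 2 = 4
4 · 8 = 32
32 · 16 = 512 ≡ 16
16 · 4 = 64 ≡ 2
2 · 8 = 16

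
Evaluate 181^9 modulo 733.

483

9 in binary is 1001, i.e. 9 = 8 + 1.
181^1 ≡ 181 (mod 733)
181^2 ≡ 181^2 = 32761 ≡ 509 (mod 733)
181^4 ≡ 509^2 = 259081 ≡ 332 (mod 733)
181^8 ≡ 332^2 = 110224 ≡ 274 (mod 733)
181^9 = 181^8 × 181^1 ≡ 274 × 181 (mod 733).
274 × 181 = 49594 ≡ 483 (mod 733).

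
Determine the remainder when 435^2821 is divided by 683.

32

2821 in binary is 101100000101, i.e. 2821 = 2048 + 512 + 256 + 4 + 1.
435^1 ≡ 435 (mod 683)
435^2 ≡ 435^2 = 189225 ≡ 34 (mod 683)
435^4 ≡ 34^2 = 1156 ≡ 473 (mod 683)
435^8 ≡ 473^2 = 223729 ≡ 388 (mod 683)
435^16 ≡ 388^2 = 150544 ≡ 284 (mod 683)
435^32 ≡ 284^2 = 80656 ≡ 62 (mod 683)
435^64 ≡ 62^2 = 3844 ≡ 429 (mod 683)
435^128 ≡ 429^2 = 184041 ≡ 314 (mod 683)
435^256 ≡ 314^2 = 98596 ≡ 244 (mod 683)
435^512 ≡ 244^2 = 59536 ≡ 115 (mod 683)
435^1024 ≡ 115^2 = 13225 ≡ 248 (mod 683)
435^2048 ≡ 248^2 = 61504 ≡ 34 (mod 683)
435^2821 = 435^2048 * 435^512 * 435^256 * 435^4 * 435^1 ≡ 34 * 115 * 244 * 473 * 435 (mod 683).
Accumulate the product:
34 * 115 = 3910 ≡ 495
495 * 244 = 120780 ≡ 572
572 * 473 = 270556 ≡ 88
88 * 435 = 38280 ≡ 32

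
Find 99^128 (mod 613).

388

Compute successive squares:
99^1 ≡ 99 (mod 613)
99^2 ≡ 99^2 = 9801 ≡ 606 (mod 613)
99^4 ≡ 606^2 = 367236 ≡ 49 (mod 613)
99^8 ≡ 49^2 = 2401 ≡ 562 (mod 613)
99^16 ≡ 562^2 = 315844 ≡ 149 (mod 613)
99^32 ≡ 149^2 = 22201 ≡ 133 (mod 613)
99^64 ≡ 133^2 = 17689 ≡ 525 (mod 613)
99^128 ≡ 525^2 = 275625 ≡ 388 (mod 613)
So 99^128 ≡ 388 (mod 613).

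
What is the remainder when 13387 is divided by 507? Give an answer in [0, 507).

205

13387 = 26·507 + 205, so 13387 ≡ 205 (mod 507).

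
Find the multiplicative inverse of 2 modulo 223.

112

Apply the Euclidean algorithm and back-substitute:
223 = 111·2 + 1
2 = 2·1 + 0
gcd(2, 223) = 1, so the inverse exists.
Back-substitute for 1:
1 = 1·223 − 111·2
So 2⁻¹ ≡ −111 ≡ 112 (mod 223).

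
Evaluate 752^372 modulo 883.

Using repeated squaring:
372 in binary is 101110100, i.e. 372 = 256 + 64 + 32 + 16 + 4.
752^1 ≡ 752 (mod 883)
752^2 ≡ 752^2 = 565504 ≡ 384 (mod 883)
752^4 ≡ 384^2 = 147456 ≡ 878 (mod 883)
752^8 ≡ 878^2 = 770884 ≡ 25 (mod 883)
752^16 ≡ 25^2 = 625 (mod 883)
752^32 ≡ 625^2 = 390625 ≡ 339 (mod 883)
752^64 ≡ 339^2 = 114921 ≡ 131 (mod 883)
752^128 ≡ 131^2 = 17161 ≡ 384 (mod 883)
752^256 ≡ 384^2 = 147456 ≡ 878 (mod 883)
752^372 = 752^256 · 752^64 · 752^32 · 752^16 · 752^4 ≡ 878 · 131 · 339 · 625 · 878 (mod 883).
Accumulate the product:
878 · 131 = 115018 ≡ 228
228 · 339 = 77292 ≡ 471
471 · 625 = 294375 ≡ 336
336 · 878 = 295008 ≡ 86

86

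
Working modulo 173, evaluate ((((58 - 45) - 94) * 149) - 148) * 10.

58 - 45 = 13
13 - 94 = -81 ≡ 92 (mod 173)
92 * 149 = 13708 ≡ 41 (mod 173)
41 - 148 = -107 ≡ 66 (mod 173)
66 * 10 = 660 ≡ 141 (mod 173)

141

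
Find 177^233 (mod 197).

84

233 in binary is 11101001, i.e. 233 = 128 + 64 + 32 + 8 + 1.
177^1 ≡ 177 (mod 197)
177^2 ≡ 177^2 = 31329 ≡ 6 (mod 197)
177^4 ≡ 6^2 = 36 (mod 197)
177^8 ≡ 36^2 = 1296 ≡ 114 (mod 197)
177^16 ≡ 114^2 = 12996 ≡ 191 (mod 197)
177^32 ≡ 191^2 = 36481 ≡ 36 (mod 197)
177^64 ≡ 36^2 = 1296 ≡ 114 (mod 197)
177^128 ≡ 114^2 = 12996 ≡ 191 (mod 197)
177^233 = 177^128 · 177^64 · 177^32 · 177^8 · 177^1 ≡ 191 · 114 · 36 · 114 · 177 (mod 197).
Accumulate the product:
191 · 114 = 21774 ≡ 104
104 · 36 = 3744 ≡ 1
1 · 114 = 114
114 · 177 = 20178 ≡ 84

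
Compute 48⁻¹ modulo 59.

By the extended Euclidean algorithm:
59 = 1×48 + 11
48 = 4×11 + 4
11 = 2×4 + 3
4 = 1×3 + 1
3 = 3×1 + 0
gcd(48, 59) = 1, so the inverse exists.
Bézout: 1 = −13×59 + 16×48.
So 48⁻¹ ≡ 16 (mod 59).

16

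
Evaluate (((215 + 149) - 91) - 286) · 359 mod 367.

215 + 149 = 364
364 - 91 = 273
273 - 286 = -13 ≡ 354 (mod 367)
354 · 359 = 127086 ≡ 104 (mod 367)

104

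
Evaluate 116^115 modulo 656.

116^1 ≡ 116 (mod 656)
116^2 ≡ 116^2 = 13456 ≡ 336 (mod 656)
116^4 ≡ 336^2 = 112896 ≡ 64 (mod 656)
116^8 ≡ 64^2 = 4096 ≡ 160 (mod 656)
116^16 ≡ 160^2 = 25600 ≡ 16 (mod 656)
116^32 ≡ 16^2 = 256 (mod 656)
116^64 ≡ 256^2 = 65536 ≡ 592 (mod 656)
116^115 = 116^64 × 116^32 × 116^16 × 116^2 × 116^1 ≡ 592 × 256 × 16 × 336 × 116 (mod 656).
Accumulate the product:
592 × 256 = 151552 ≡ 16
16 × 16 = 256
256 × 336 = 86016 ≡ 80
80 × 116 = 9280 ≡ 96

96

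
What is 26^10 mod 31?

5

Compute successive squares:
10 in binary is 1010, i.e. 10 = 8 + 2.
26^1 ≡ 26 (mod 31)
26^2 ≡ 26^2 = 676 ≡ 25 (mod 31)
26^4 ≡ 25^2 = 625 ≡ 5 (mod 31)
26^8 ≡ 5^2 = 25 (mod 31)
26^10 = 26^8 * 26^2 ≡ 25 * 25 (mod 31).
25 * 25 = 625 ≡ 5 (mod 31).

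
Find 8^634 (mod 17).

8^1 ≡ 8 (mod 17)
8^2 ≡ 8^2 = 64 ≡ 13 (mod 17)
8^4 ≡ 13^2 = 169 ≡ 16 (mod 17)
8^8 ≡ 16^2 = 256 ≡ 1 (mod 17)
8^16 ≡ 1^2 = 1 (mod 17)
8^32 ≡ 1^2 = 1 (mod 17)
8^64 ≡ 1^2 = 1 (mod 17)
8^128 ≡ 1^2 = 1 (mod 17)
8^256 ≡ 1^2 = 1 (mod 17)
8^512 ≡ 1^2 = 1 (mod 17)
8^634 = 8^512 · 8^64 · 8^32 · 8^16 · 8^8 · 8^2 ≡ 1 · 1 · 1 · 1 · 1 · 13 (mod 17).
Accumulate the product:
1 · 1 = 1
1 · 1 = 1
1 · 1 = 1
1 · 1 = 1
1 · 13 = 13

13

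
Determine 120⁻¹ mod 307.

Run the extended Euclidean algorithm:
307 = 2×120 + 67
120 = 1×67 + 53
67 = 1×53 + 14
53 = 3×14 + 11
14 = 1×11 + 3
11 = 3×3 + 2
3 = 1×2 + 1
2 = 2×1 + 0
gcd(120, 307) = 1, so the inverse exists.
Bézout: 1 = 43×307 − 110×120.
So 120⁻¹ ≡ −110 ≡ 197 (mod 307).

197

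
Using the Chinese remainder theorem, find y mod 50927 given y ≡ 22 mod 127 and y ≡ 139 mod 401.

127⁻¹ mod 401: 127*60 ≡ 1 (mod 401), so 127⁻¹ ≡ 60.
y = 22 + 127*((139 − 22)*60 mod 401) = 22 + 127*203 = 25803.

25803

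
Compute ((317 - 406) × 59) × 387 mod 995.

317 - 406 = -89 ≡ 906 (mod 995)
906 × 59 = 53454 ≡ 719 (mod 995)
719 × 387 = 278253 ≡ 648 (mod 995)

648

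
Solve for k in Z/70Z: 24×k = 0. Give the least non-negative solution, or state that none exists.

gcd(24, 70) = 2, and 2 | 0, so solutions exist.
Divide through by 2: 12×k mod 35 = 0.
12⁻¹ ≡ 3 (mod 35).
k ≡ 3×0 ≡ 0 (mod 35).
The smallest non-negative solution is k = 0.

0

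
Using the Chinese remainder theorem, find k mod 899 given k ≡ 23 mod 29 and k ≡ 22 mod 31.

487

29⁻¹ mod 31: 29×15 ≡ 1 (mod 31), so 29⁻¹ ≡ 15.
k = 23 + 29×((22 − 23)×15 mod 31) = 23 + 29×16 = 487.
Check: 487 mod 29 = 23, 487 mod 31 = 22. ✓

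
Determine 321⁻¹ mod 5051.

5051 = 15*321 + 236
321 = 1*236 + 85
236 = 2*85 + 66
85 = 1*66 + 19
66 = 3*19 + 9
19 = 2*9 + 1
9 = 9*1 + 0
gcd(321, 5051) = 1, so the inverse exists.
Back-substitute for 1:
1 = 1*19 − 2*9
  = −2*66 + 7*19
  = 7*85 − 9*66
  = −9*236 + 25*85
  = 25*321 − 34*236
  = −34*5051 + 535*321
So 321⁻¹ ≡ 535 (mod 5051).

535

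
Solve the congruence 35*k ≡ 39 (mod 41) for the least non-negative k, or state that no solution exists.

gcd(35, 41) = 1, so a unique solution mod 41 exists.
35⁻¹ ≡ 34 (mod 41).
k ≡ 34*39 ≡ 14 (mod 41).

14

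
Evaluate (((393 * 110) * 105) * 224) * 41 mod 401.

393 * 110 = 43230 ≡ 323 (mod 401)
323 * 105 = 33915 ≡ 231 (mod 401)
231 * 224 = 51744 ≡ 15 (mod 401)
15 * 41 = 615 ≡ 214 (mod 401)

214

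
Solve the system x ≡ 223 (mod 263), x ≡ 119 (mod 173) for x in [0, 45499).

263⁻¹ mod 173: 263×25 ≡ 1 (mod 173), so 263⁻¹ ≡ 25.
x = 223 + 263×((119 − 223)×25 mod 173) = 223 + 263×168 = 44407.
Check: 44407 mod 263 = 223, 44407 mod 173 = 119. ✓

44407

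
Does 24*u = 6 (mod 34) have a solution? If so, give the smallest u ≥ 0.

13

gcd(24, 34) = 2, and 2 | 6, so solutions exist.
Divide through by 2: 12*u ≡ 3 mod 17.
12⁻¹ ≡ 10 (mod 17).
u ≡ 10*3 ≡ 13 (mod 17).
The smallest non-negative solution is u = 13.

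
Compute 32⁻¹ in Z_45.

45 = 1*32 + 13
32 = 2*13 + 6
13 = 2*6 + 1
6 = 6*1 + 0
gcd(32, 45) = 1, so the inverse exists.
Bézout: 1 = 5*45 − 7*32.
So 32⁻¹ ≡ −7 ≡ 38 (mod 45).

38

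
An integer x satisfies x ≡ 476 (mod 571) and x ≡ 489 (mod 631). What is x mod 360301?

258568

571⁻¹ mod 631: 571*326 ≡ 1 (mod 631), so 571⁻¹ ≡ 326.
x = 476 + 571*((489 − 476)*326 mod 631) = 476 + 571*452 = 258568.
Check: 258568 mod 571 = 476, 258568 mod 631 = 489. ✓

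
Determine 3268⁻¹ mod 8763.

By the extended Euclidean algorithm:
8763 = 2×3268 + 2227
3268 = 1×2227 + 1041
2227 = 2×1041 + 145
1041 = 7×145 + 26
145 = 5×26 + 15
26 = 1×15 + 11
15 = 1×11 + 4
11 = 2×4 + 3
4 = 1×3 + 1
3 = 3×1 + 0
gcd(3268, 8763) = 1, so the inverse exists.
Bézout: 1 = 879×8763 − 2357×3268.
So 3268⁻¹ ≡ −2357 ≡ 6406 (mod 8763).

6406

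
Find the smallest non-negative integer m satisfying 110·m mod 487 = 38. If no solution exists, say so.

204

gcd(110, 487) = 1, so a unique solution mod 487 exists.
110⁻¹ ≡ 31 (mod 487).
m ≡ 31·38 ≡ 204 (mod 487).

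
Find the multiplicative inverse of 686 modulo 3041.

By the extended Euclidean algorithm:
3041 = 4·686 + 297
686 = 2·297 + 92
297 = 3·92 + 21
92 = 4·21 + 8
21 = 2·8 + 5
8 = 1·5 + 3
5 = 1·3 + 2
3 = 1·2 + 1
2 = 2·1 + 0
gcd(686, 3041) = 1, so the inverse exists.
Back-substitute for 1:
1 = 1·3 − 1·2
  = −1·5 + 2·3
  = 2·8 − 3·5
  = −3·21 + 8·8
  = 8·92 − 35·21
  = −35·297 + 113·92
  = 113·686 − 261·297
  = −261·3041 + 1157·686
So 686⁻¹ ≡ 1157 (mod 3041).

1157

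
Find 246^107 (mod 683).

107 in binary is 1101011, i.e. 107 = 64 + 32 + 8 + 2 + 1.
246^1 ≡ 246 (mod 683)
246^2 ≡ 246^2 = 60516 ≡ 412 (mod 683)
246^4 ≡ 412^2 = 169744 ≡ 360 (mod 683)
246^8 ≡ 360^2 = 129600 ≡ 513 (mod 683)
246^16 ≡ 513^2 = 263169 ≡ 214 (mod 683)
246^32 ≡ 214^2 = 45796 ≡ 35 (mod 683)
246^64 ≡ 35^2 = 1225 ≡ 542 (mod 683)
246^107 = 246^64 × 246^32 × 246^8 × 246^2 × 246^1 ≡ 542 × 35 × 513 × 412 × 246 (mod 683).
Accumulate the product:
542 × 35 = 18970 ≡ 529
529 × 513 = 271377 ≡ 226
226 × 412 = 93112 ≡ 224
224 × 246 = 55104 ≡ 464

464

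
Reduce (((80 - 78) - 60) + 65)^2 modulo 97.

49

80 - 78 = 2
2 - 60 = -58 ≡ 39 (mod 97)
39 + 65 = 104 ≡ 7 (mod 97)
(7)^2 ≡ 49 (mod 97)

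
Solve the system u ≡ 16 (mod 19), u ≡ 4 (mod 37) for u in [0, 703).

263

19⁻¹ mod 37: 19·2 ≡ 1 (mod 37), so 19⁻¹ ≡ 2.
u = 16 + 19·((4 − 16)·2 mod 37) = 16 + 19·13 = 263.
Check: 263 mod 19 = 16, 263 mod 37 = 4. ✓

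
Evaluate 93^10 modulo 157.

99

Using repeated squaring:
10 in binary is 1010, i.e. 10 = 8 + 2.
93^1 ≡ 93 (mod 157)
93^2 ≡ 93^2 = 8649 ≡ 14 (mod 157)
93^4 ≡ 14^2 = 196 ≡ 39 (mod 157)
93^8 ≡ 39^2 = 1521 ≡ 108 (mod 157)
93^10 = 93^8 · 93^2 ≡ 108 · 14 (mod 157).
108 · 14 = 1512 ≡ 99 (mod 157).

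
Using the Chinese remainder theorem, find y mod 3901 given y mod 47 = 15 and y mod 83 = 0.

47⁻¹ mod 83: 47·53 ≡ 1 (mod 83), so 47⁻¹ ≡ 53.
y = 15 + 47·((0 − 15)·53 mod 83) = 15 + 47·35 = 1660.
Check: 1660 mod 47 = 15, 1660 mod 83 = 0. ✓

1660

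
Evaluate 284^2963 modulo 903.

485

Compute successive squares:
2963 in binary is 101110010011, i.e. 2963 = 2048 + 512 + 256 + 128 + 16 + 2 + 1.
284^1 ≡ 284 (mod 903)
284^2 ≡ 284^2 = 80656 ≡ 289 (mod 903)
284^4 ≡ 289^2 = 83521 ≡ 445 (mod 903)
284^8 ≡ 445^2 = 198025 ≡ 268 (mod 903)
284^16 ≡ 268^2 = 71824 ≡ 487 (mod 903)
284^32 ≡ 487^2 = 237169 ≡ 583 (mod 903)
284^64 ≡ 583^2 = 339889 ≡ 361 (mod 903)
284^128 ≡ 361^2 = 130321 ≡ 289 (mod 903)
284^256 ≡ 289^2 = 83521 ≡ 445 (mod 903)
284^512 ≡ 445^2 = 198025 ≡ 268 (mod 903)
284^1024 ≡ 268^2 = 71824 ≡ 487 (mod 903)
284^2048 ≡ 487^2 = 237169 ≡ 583 (mod 903)
284^2963 = 284^2048 × 284^512 × 284^256 × 284^128 × 284^16 × 284^2 × 284^1 ≡ 583 × 268 × 445 × 289 × 487 × 289 × 284 (mod 903).
Accumulate the product:
583 × 268 = 156244 ≡ 25
25 × 445 = 11125 ≡ 289
289 × 289 = 83521 ≡ 445
445 × 487 = 216715 ≡ 898
898 × 289 = 259522 ≡ 361
361 × 284 = 102524 ≡ 485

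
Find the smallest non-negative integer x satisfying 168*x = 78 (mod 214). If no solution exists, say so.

96

gcd(168, 214) = 2, and 2 | 78, so solutions exist.
Divide through by 2: 84*x ≡ 39 (mod 107).
84⁻¹ ≡ 93 (mod 107).
x ≡ 93*39 ≡ 96 (mod 107).
The smallest non-negative solution is x = 96.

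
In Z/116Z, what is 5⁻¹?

Apply the Euclidean algorithm and back-substitute:
116 = 23×5 + 1
5 = 5×1 + 0
gcd(5, 116) = 1, so the inverse exists.
Back-substitute for 1:
1 = 1×116 − 23×5
So 5⁻¹ ≡ −23 ≡ 93 (mod 116).

93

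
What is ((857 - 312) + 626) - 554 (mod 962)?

617

857 - 312 = 545
545 + 626 = 1171 ≡ 209 (mod 962)
209 - 554 = -345 ≡ 617 (mod 962)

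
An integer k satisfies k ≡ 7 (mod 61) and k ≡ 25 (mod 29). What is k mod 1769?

373

61⁻¹ mod 29: 61*10 ≡ 1 (mod 29), so 61⁻¹ ≡ 10.
k = 7 + 61*((25 − 7)*10 mod 29) = 7 + 61*6 = 373.
Check: 373 mod 61 = 7, 373 mod 29 = 25. ✓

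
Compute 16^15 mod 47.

Compute successive squares:
15 in binary is 1111, i.e. 15 = 8 + 4 + 2 + 1.
16^1 ≡ 16 (mod 47)
16^2 ≡ 16^2 = 256 ≡ 21 (mod 47)
16^4 ≡ 21^2 = 441 ≡ 18 (mod 47)
16^8 ≡ 18^2 = 324 ≡ 42 (mod 47)
16^15 = 16^8 * 16^4 * 16^2 * 16^1 ≡ 42 * 18 * 21 * 16 (mod 47).
Accumulate the product:
42 * 18 = 756 ≡ 4
4 * 21 = 84 ≡ 37
37 * 16 = 592 ≡ 28

28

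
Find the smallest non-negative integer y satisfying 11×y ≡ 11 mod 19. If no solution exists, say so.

1

gcd(11, 19) = 1, so a unique solution mod 19 exists.
11⁻¹ ≡ 7 (mod 19).
y ≡ 7×11 ≡ 1 (mod 19).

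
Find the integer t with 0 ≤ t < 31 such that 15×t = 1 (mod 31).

29

Run the extended Euclidean algorithm:
31 = 2*15 + 1
15 = 15*1 + 0
gcd(15, 31) = 1, so the inverse exists.
Bézout: 1 = 1*31 − 2*15.
So 15⁻¹ ≡ −2 ≡ 29 (mod 31).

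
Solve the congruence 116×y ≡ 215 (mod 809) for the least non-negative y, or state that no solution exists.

232

gcd(116, 809) = 1, so a unique solution mod 809 exists.
116⁻¹ ≡ 272 (mod 809).
y ≡ 272×215 ≡ 232 (mod 809).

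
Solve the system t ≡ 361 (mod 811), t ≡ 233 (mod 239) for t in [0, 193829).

65241

811⁻¹ mod 239: 811·89 ≡ 1 (mod 239), so 811⁻¹ ≡ 89.
t = 361 + 811·((233 − 361)·89 mod 239) = 361 + 811·80 = 65241.
Check: 65241 mod 811 = 361, 65241 mod 239 = 233. ✓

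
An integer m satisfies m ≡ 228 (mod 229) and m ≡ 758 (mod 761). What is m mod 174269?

98927

229⁻¹ mod 761: 229*545 ≡ 1 (mod 761), so 229⁻¹ ≡ 545.
m = 228 + 229*((758 − 228)*545 mod 761) = 228 + 229*431 = 98927.
Check: 98927 mod 229 = 228, 98927 mod 761 = 758. ✓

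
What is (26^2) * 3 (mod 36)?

12

(26)^2 ≡ 28 (mod 36)
28 * 3 = 84 ≡ 12 (mod 36)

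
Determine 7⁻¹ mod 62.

9

Run the extended Euclidean algorithm:
62 = 8·7 + 6
7 = 1·6 + 1
6 = 6·1 + 0
gcd(7, 62) = 1, so the inverse exists.
Back-substitute for 1:
1 = 1·7 − 1·6
  = −1·62 + 9·7
So 7⁻¹ ≡ 9 (mod 62).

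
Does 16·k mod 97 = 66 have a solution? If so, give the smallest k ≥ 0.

89

gcd(16, 97) = 1, so a unique solution mod 97 exists.
16⁻¹ ≡ 91 (mod 97).
k ≡ 91·66 ≡ 89 (mod 97).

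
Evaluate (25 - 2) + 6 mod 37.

25 - 2 = 23
23 + 6 = 29

29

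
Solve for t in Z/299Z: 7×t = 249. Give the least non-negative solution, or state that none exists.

gcd(7, 299) = 1, so a unique solution mod 299 exists.
7⁻¹ ≡ 171 (mod 299).
t ≡ 171×249 ≡ 121 (mod 299).

121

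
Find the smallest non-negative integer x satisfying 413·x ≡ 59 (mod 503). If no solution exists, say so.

72

gcd(413, 503) = 1, so a unique solution mod 503 exists.
413⁻¹ ≡ 95 (mod 503).
x ≡ 95·59 ≡ 72 (mod 503).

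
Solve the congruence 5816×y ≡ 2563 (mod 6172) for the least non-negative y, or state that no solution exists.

gcd(5816, 6172) = 4, and 4 does not divide 2563.
So the congruence has no solution.

no solution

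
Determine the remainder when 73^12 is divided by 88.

12 in binary is 1100, i.e. 12 = 8 + 4.
73^1 ≡ 73 (mod 88)
73^2 ≡ 73^2 = 5329 ≡ 49 (mod 88)
73^4 ≡ 49^2 = 2401 ≡ 25 (mod 88)
73^8 ≡ 25^2 = 625 ≡ 9 (mod 88)
73^12 = 73^8 × 73^4 ≡ 9 × 25 (mod 88).
9 × 25 = 225 ≡ 49 (mod 88).

49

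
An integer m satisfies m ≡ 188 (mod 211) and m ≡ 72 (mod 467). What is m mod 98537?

75726

211⁻¹ mod 467: 211*166 ≡ 1 (mod 467), so 211⁻¹ ≡ 166.
m = 188 + 211*((72 − 188)*166 mod 467) = 188 + 211*358 = 75726.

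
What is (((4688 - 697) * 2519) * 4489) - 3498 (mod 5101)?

4688 - 697 = 3991
3991 * 2519 = 10053329 ≡ 4359 (mod 5101)
4359 * 4489 = 19567551 ≡ 115 (mod 5101)
115 - 3498 = -3383 ≡ 1718 (mod 5101)

1718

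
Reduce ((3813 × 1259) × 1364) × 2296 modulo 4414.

3762

3813 × 1259 = 4800567 ≡ 2549 (mod 4414)
2549 × 1364 = 3476836 ≡ 3018 (mod 4414)
3018 × 2296 = 6929328 ≡ 3762 (mod 4414)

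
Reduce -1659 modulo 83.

1

-1659 = -20×83 + 1, so -1659 ≡ 1 (mod 83).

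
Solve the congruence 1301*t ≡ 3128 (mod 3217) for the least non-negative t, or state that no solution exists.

764

gcd(1301, 3217) = 1, so a unique solution mod 3217 exists.
1301⁻¹ ≡ 136 (mod 3217).
t ≡ 136*3128 ≡ 764 (mod 3217).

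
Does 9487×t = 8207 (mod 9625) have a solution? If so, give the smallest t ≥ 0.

gcd(9487, 9625) = 1, so a unique solution mod 9625 exists.
9487⁻¹ ≡ 4673 (mod 9625).
t ≡ 4673×8207 ≡ 5311 (mod 9625).

5311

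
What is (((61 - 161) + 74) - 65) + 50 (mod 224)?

61 - 161 = -100 ≡ 124 (mod 224)
124 + 74 = 198
198 - 65 = 133
133 + 50 = 183

183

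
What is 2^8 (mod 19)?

9

2^1 ≡ 2 (mod 19)
2^2 ≡ 2^2 = 4 (mod 19)
2^4 ≡ 4^2 = 16 (mod 19)
2^8 ≡ 16^2 = 256 ≡ 9 (mod 19)
So 2^8 ≡ 9 (mod 19).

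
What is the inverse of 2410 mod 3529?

3529 = 1×2410 + 1119
2410 = 2×1119 + 172
1119 = 6×172 + 87
172 = 1×87 + 85
87 = 1×85 + 2
85 = 42×2 + 1
2 = 2×1 + 0
gcd(2410, 3529) = 1, so the inverse exists.
Back-substitute for 1:
1 = 1×85 − 42×2
  = −42×87 + 43×85
  = 43×172 − 85×87
  = −85×1119 + 553×172
  = 553×2410 − 1191×1119
  = −1191×3529 + 1744×2410
So 2410⁻¹ ≡ 1744 (mod 3529).

1744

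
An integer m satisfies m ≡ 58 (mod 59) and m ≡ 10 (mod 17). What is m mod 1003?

707

59⁻¹ mod 17: 59*15 ≡ 1 (mod 17), so 59⁻¹ ≡ 15.
m = 58 + 59*((10 − 58)*15 mod 17) = 58 + 59*11 = 707.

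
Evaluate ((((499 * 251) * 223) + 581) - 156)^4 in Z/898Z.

499 * 251 = 125249 ≡ 427 (mod 898)
427 * 223 = 95221 ≡ 33 (mod 898)
33 + 581 = 614
614 - 156 = 458
(458)^4 ≡ 724 (mod 898)

724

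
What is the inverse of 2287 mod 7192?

Apply the Euclidean algorithm and back-substitute:
7192 = 3*2287 + 331
2287 = 6*331 + 301
331 = 1*301 + 30
301 = 10*30 + 1
30 = 30*1 + 0
gcd(2287, 7192) = 1, so the inverse exists.
Back-substitute for 1:
1 = 1*301 − 10*30
  = −10*331 + 11*301
  = 11*2287 − 76*331
  = −76*7192 + 239*2287
So 2287⁻¹ ≡ 239 (mod 7192).

239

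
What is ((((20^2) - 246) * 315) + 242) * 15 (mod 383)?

133

(20)^2 ≡ 17 (mod 383)
17 - 246 = -229 ≡ 154 (mod 383)
154 * 315 = 48510 ≡ 252 (mod 383)
252 + 242 = 494 ≡ 111 (mod 383)
111 * 15 = 1665 ≡ 133 (mod 383)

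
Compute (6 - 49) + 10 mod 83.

50

6 - 49 = -43 ≡ 40 (mod 83)
40 + 10 = 50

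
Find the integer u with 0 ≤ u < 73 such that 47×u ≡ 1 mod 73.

14

73 = 1×47 + 26
47 = 1×26 + 21
26 = 1×21 + 5
21 = 4×5 + 1
5 = 5×1 + 0
gcd(47, 73) = 1, so the inverse exists.
Back-substitute for 1:
1 = 1×21 − 4×5
  = −4×26 + 5×21
  = 5×47 − 9×26
  = −9×73 + 14×47
So 47⁻¹ ≡ 14 (mod 73).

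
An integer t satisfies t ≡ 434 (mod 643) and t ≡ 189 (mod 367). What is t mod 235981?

643⁻¹ mod 367: 643×246 ≡ 1 (mod 367), so 643⁻¹ ≡ 246.
t = 434 + 643×((189 − 434)×246 mod 367) = 434 + 643×285 = 183689.
Check: 183689 mod 643 = 434, 183689 mod 367 = 189. ✓

183689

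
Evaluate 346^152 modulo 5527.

Using repeated squaring:
346^1 ≡ 346 (mod 5527)
346^2 ≡ 346^2 = 119716 ≡ 3649 (mod 5527)
346^4 ≡ 3649^2 = 13315201 ≡ 658 (mod 5527)
346^8 ≡ 658^2 = 432964 ≡ 1858 (mod 5527)
346^16 ≡ 1858^2 = 3452164 ≡ 3316 (mod 5527)
346^32 ≡ 3316^2 = 10995856 ≡ 2653 (mod 5527)
346^64 ≡ 2653^2 = 7038409 ≡ 2538 (mod 5527)
346^128 ≡ 2538^2 = 6441444 ≡ 2489 (mod 5527)
346^152 = 346^128 · 346^16 · 346^8 ≡ 2489 · 3316 · 1858 (mod 5527).
Accumulate the product:
2489 · 3316 = 8253524 ≡ 1713
1713 · 1858 = 3182754 ≡ 4729

4729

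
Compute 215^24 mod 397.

234

By square-and-multiply:
215^1 ≡ 215 (mod 397)
215^2 ≡ 215^2 = 46225 ≡ 173 (mod 397)
215^4 ≡ 173^2 = 29929 ≡ 154 (mod 397)
215^8 ≡ 154^2 = 23716 ≡ 293 (mod 397)
215^16 ≡ 293^2 = 85849 ≡ 97 (mod 397)
215^24 = 215^16 · 215^8 ≡ 97 · 293 (mod 397).
97 · 293 = 28421 ≡ 234 (mod 397).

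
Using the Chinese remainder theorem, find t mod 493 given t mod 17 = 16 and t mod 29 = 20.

339

17⁻¹ mod 29: 17*12 ≡ 1 (mod 29), so 17⁻¹ ≡ 12.
t = 16 + 17*((20 − 16)*12 mod 29) = 16 + 17*19 = 339.
Check: 339 mod 17 = 16, 339 mod 29 = 20. ✓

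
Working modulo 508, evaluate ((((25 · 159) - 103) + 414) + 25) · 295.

221

25 · 159 = 3975 ≡ 419 (mod 508)
419 - 103 = 316
316 + 414 = 730 ≡ 222 (mod 508)
222 + 25 = 247
247 · 295 = 72865 ≡ 221 (mod 508)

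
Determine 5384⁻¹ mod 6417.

1553

By the extended Euclidean algorithm:
6417 = 1·5384 + 1033
5384 = 5·1033 + 219
1033 = 4·219 + 157
219 = 1·157 + 62
157 = 2·62 + 33
62 = 1·33 + 29
33 = 1·29 + 4
29 = 7·4 + 1
4 = 4·1 + 0
gcd(5384, 6417) = 1, so the inverse exists.
Back-substitute for 1:
1 = 1·29 − 7·4
  = −7·33 + 8·29
  = 8·62 − 15·33
  = −15·157 + 38·62
  = 38·219 − 53·157
  = −53·1033 + 250·219
  = 250·5384 − 1303·1033
  = −1303·6417 + 1553·5384
So 5384⁻¹ ≡ 1553 (mod 6417).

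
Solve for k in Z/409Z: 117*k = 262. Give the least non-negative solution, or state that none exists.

gcd(117, 409) = 1, so a unique solution mod 409 exists.
117⁻¹ ≡ 7 (mod 409).
k ≡ 7*262 ≡ 198 (mod 409).

198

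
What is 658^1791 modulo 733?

658^1 ≡ 658 (mod 733)
658^2 ≡ 658^2 = 432964 ≡ 494 (mod 733)
658^4 ≡ 494^2 = 244036 ≡ 680 (mod 733)
658^8 ≡ 680^2 = 462400 ≡ 610 (mod 733)
658^16 ≡ 610^2 = 372100 ≡ 469 (mod 733)
658^32 ≡ 469^2 = 219961 ≡ 61 (mod 733)
658^64 ≡ 61^2 = 3721 ≡ 56 (mod 733)
658^128 ≡ 56^2 = 3136 ≡ 204 (mod 733)
658^256 ≡ 204^2 = 41616 ≡ 568 (mod 733)
658^512 ≡ 568^2 = 322624 ≡ 104 (mod 733)
658^1024 ≡ 104^2 = 10816 ≡ 554 (mod 733)
658^1791 = 658^1024 · 658^512 · 658^128 · 658^64 · 658^32 · 658^16 · 658^8 · 658^4 · 658^2 · 658^1 ≡ 554 · 104 · 204 · 56 · 61 · 469 · 610 · 680 · 494 · 658 (mod 733).
Accumulate the product:
554 · 104 = 57616 ≡ 442
442 · 204 = 90168 ≡ 9
9 · 56 = 504
504 · 61 = 30744 ≡ 691
691 · 469 = 324079 ≡ 93
93 · 610 = 56730 ≡ 289
289 · 680 = 196520 ≡ 76
76 · 494 = 37544 ≡ 161
161 · 658 = 105938 ≡ 386

386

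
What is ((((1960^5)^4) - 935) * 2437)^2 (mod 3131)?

(1960)^5 ≡ 1121 (mod 3131)
(1121)^4 ≡ 1617 (mod 3131)
1617 - 935 = 682
682 * 2437 = 1662034 ≡ 2604 (mod 3131)
(2604)^2 ≡ 2201 (mod 3131)

2201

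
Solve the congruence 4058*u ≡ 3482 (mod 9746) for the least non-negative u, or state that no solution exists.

4504

gcd(4058, 9746) = 2, and 2 | 3482, so solutions exist.
Divide through by 2: 2029*u ≡ 1741 mod 4873.
2029⁻¹ ≡ 4299 (mod 4873).
u ≡ 4299*1741 ≡ 4504 (mod 4873).
The smallest non-negative solution is u = 4504.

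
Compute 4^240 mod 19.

11

240 in binary is 11110000, i.e. 240 = 128 + 64 + 32 + 16.
4^1 ≡ 4 (mod 19)
4^2 ≡ 4^2 = 16 (mod 19)
4^4 ≡ 16^2 = 256 ≡ 9 (mod 19)
4^8 ≡ 9^2 = 81 ≡ 5 (mod 19)
4^16 ≡ 5^2 = 25 ≡ 6 (mod 19)
4^32 ≡ 6^2 = 36 ≡ 17 (mod 19)
4^64 ≡ 17^2 = 289 ≡ 4 (mod 19)
4^128 ≡ 4^2 = 16 (mod 19)
4^240 = 4^128 × 4^64 × 4^32 × 4^16 ≡ 16 × 4 × 17 × 6 (mod 19).
Accumulate the product:
16 × 4 = 64 ≡ 7
7 × 17 = 119 ≡ 5
5 × 6 = 30 ≡ 11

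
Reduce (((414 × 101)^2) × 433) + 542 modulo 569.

414 × 101 = 41814 ≡ 277 (mod 569)
(277)^2 ≡ 483 (mod 569)
483 × 433 = 209139 ≡ 316 (mod 569)
316 + 542 = 858 ≡ 289 (mod 569)

289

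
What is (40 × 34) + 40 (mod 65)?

40 × 34 = 1360 ≡ 60 (mod 65)
60 + 40 = 100 ≡ 35 (mod 65)

35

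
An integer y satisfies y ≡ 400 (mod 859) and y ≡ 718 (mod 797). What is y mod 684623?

623175

859⁻¹ mod 797: 859·90 ≡ 1 (mod 797), so 859⁻¹ ≡ 90.
y = 400 + 859·((718 − 400)·90 mod 797) = 400 + 859·725 = 623175.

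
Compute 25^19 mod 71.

54

19 in binary is 10011, i.e. 19 = 16 + 2 + 1.
25^1 ≡ 25 (mod 71)
25^2 ≡ 25^2 = 625 ≡ 57 (mod 71)
25^4 ≡ 57^2 = 3249 ≡ 54 (mod 71)
25^8 ≡ 54^2 = 2916 ≡ 5 (mod 71)
25^16 ≡ 5^2 = 25 (mod 71)
25^19 = 25^16 · 25^2 · 25^1 ≡ 25 · 57 · 25 (mod 71).
Accumulate the product:
25 · 57 = 1425 ≡ 5
5 · 25 = 125 ≡ 54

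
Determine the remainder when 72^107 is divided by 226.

By square-and-multiply:
72^1 ≡ 72 (mod 226)
72^2 ≡ 72^2 = 5184 ≡ 212 (mod 226)
72^4 ≡ 212^2 = 44944 ≡ 196 (mod 226)
72^8 ≡ 196^2 = 38416 ≡ 222 (mod 226)
72^16 ≡ 222^2 = 49284 ≡ 16 (mod 226)
72^32 ≡ 16^2 = 256 ≡ 30 (mod 226)
72^64 ≡ 30^2 = 900 ≡ 222 (mod 226)
72^107 = 72^64 × 72^32 × 72^8 × 72^2 × 72^1 ≡ 222 × 30 × 222 × 212 × 72 (mod 226).
Accumulate the product:
222 × 30 = 6660 ≡ 106
106 × 222 = 23532 ≡ 28
28 × 212 = 5936 ≡ 60
60 × 72 = 4320 ≡ 26

26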